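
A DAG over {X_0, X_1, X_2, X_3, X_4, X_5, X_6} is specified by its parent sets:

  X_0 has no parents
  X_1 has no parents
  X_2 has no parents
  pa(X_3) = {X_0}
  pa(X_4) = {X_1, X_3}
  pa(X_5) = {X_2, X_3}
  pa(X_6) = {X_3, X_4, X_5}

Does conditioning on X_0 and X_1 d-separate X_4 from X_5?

4 paths connect X_4 and X_5; each must be blocked for d-separation to hold:
Path 1: X_4 ← X_3 → X_5
  X_3 is a fork and X_3 is not conditioned on — no node blocks this path, so it is active.
Path 2: X_4 ← X_3 → X_6 ← X_5
  X_6 is a collider here and neither X_6 nor any of its descendants is conditioned on, so the collider stays closed — the path is blocked at X_6.
Path 3: X_4 → X_6 ← X_5
  X_6 is a collider here and neither X_6 nor any of its descendants is conditioned on, so the collider stays closed — the path is blocked at X_6.
Path 4: X_4 → X_6 ← X_3 → X_5
  X_6 is a collider here and neither X_6 nor any of its descendants is conditioned on, so the collider stays closed — the path is blocked at X_6.
Because an active path exists, X_4 and X_5 are not d-separated.

No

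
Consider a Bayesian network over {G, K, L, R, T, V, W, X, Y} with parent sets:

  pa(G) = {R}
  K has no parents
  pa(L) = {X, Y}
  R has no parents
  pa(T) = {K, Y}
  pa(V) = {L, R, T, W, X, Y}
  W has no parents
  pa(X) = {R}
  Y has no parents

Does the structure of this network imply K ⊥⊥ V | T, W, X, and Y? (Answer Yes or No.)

Yes

Enumerating the 5 paths from K to V and testing each for blocking by {T, W, X, Y}:
  1. K → T ← Y → V — T:collider[open]; Y:fork[blocks] ⇒ blocked
  2. K → T ← Y → L ← X ← R → V — T:collider[open]; Y:fork[blocks]; L:collider[blocks]; X:chain[blocks]; R:fork[open] ⇒ blocked
  3. K → T ← Y → L ← X → V — T:collider[open]; Y:fork[blocks]; L:collider[blocks]; X:fork[blocks] ⇒ blocked
  4. K → T ← Y → L → V — T:collider[open]; Y:fork[blocks]; L:chain[open] ⇒ blocked
  5. K → T → V — T:chain[blocks] ⇒ blocked
All paths are blocked; K ⊥ V | {T, W, X, Y} holds.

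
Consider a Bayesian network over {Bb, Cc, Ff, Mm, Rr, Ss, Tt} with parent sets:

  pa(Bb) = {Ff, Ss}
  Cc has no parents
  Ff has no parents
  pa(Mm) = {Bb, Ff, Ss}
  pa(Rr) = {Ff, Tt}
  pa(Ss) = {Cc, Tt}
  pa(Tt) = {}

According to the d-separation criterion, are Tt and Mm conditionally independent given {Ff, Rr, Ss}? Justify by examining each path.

6 paths connect Tt and Mm; each must be blocked for d-separation to hold:
  1. Tt → Ss → Mm — Ss:chain[blocks] ⇒ blocked
  2. Tt → Ss → Bb → Mm — Ss:chain[blocks]; Bb:chain[open] ⇒ blocked
  3. Tt → Ss → Bb ← Ff → Mm — Ss:chain[blocks]; Bb:collider[blocks]; Ff:fork[blocks] ⇒ blocked
  4. Tt → Rr ← Ff → Mm — Rr:collider[open]; Ff:fork[blocks] ⇒ blocked
  5. Tt → Rr ← Ff → Bb ← Ss → Mm — Rr:collider[open]; Ff:fork[blocks]; Bb:collider[blocks]; Ss:fork[blocks] ⇒ blocked
  6. Tt → Rr ← Ff → Bb → Mm — Rr:collider[open]; Ff:fork[blocks]; Bb:chain[open] ⇒ blocked
Every path is blocked, so Tt and Mm are d-separated given {Ff, Rr, Ss}.

Yes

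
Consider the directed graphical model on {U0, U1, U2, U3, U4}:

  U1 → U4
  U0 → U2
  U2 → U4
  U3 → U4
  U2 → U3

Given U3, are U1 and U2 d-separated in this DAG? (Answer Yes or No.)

Yes

Enumerating the 2 paths from U1 to U2 and testing each for blocking by {U3}:
Path 1: U1 → U4 ← U3 ← U2
  U4 is a collider here and neither U4 nor any of its descendants is conditioned on, so the collider stays closed — the path is blocked at U4.
Path 2: U1 → U4 ← U2
  U4 is a collider here and neither U4 nor any of its descendants is conditioned on, so the collider stays closed — the path is blocked at U4.
All paths are blocked; U1 ⊥ U2 | {U3} holds.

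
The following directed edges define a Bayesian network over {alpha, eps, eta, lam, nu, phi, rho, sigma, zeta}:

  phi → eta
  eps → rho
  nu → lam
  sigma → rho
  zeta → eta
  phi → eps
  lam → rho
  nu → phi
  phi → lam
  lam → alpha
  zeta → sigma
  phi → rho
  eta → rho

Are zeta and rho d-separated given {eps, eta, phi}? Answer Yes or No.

There are 6 undirected paths between zeta and rho; checking each against the conditioning set {eps, eta, phi}:
Path 1: zeta → eta → rho
  eta is a chain here and eta is conditioned on, so the path is blocked at eta.
Path 2: zeta → eta ← phi → lam → rho
  phi is a fork here and phi is conditioned on, so the path is blocked at phi.
Path 3: zeta → eta ← phi → rho
  phi is a fork here and phi is conditioned on, so the path is blocked at phi.
Path 4: zeta → eta ← phi ← nu → lam → rho
  phi is a chain here and phi is conditioned on, so the path is blocked at phi.
Path 5: zeta → eta ← phi → eps → rho
  phi is a fork here and phi is conditioned on, so the path is blocked at phi.
Path 6: zeta → sigma → rho
  sigma is a chain and sigma is not conditioned on — no node blocks this path, so it is active.
Since the path zeta → sigma → rho is active, zeta and rho are not d-separated given {eps, eta, phi}.

No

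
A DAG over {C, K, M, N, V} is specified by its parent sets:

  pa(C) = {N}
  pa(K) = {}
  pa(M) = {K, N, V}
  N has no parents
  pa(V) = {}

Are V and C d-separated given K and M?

No

There is one path between V and C:
  1. V → M ← N → C — M:collider[open]; N:fork[open] ⇒ active
At least one path is unblocked, so d-separation fails.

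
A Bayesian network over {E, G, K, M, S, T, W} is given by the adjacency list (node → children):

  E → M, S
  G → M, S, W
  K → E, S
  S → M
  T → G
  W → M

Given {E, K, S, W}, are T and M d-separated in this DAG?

5 paths connect T and M; each must be blocked for d-separation to hold:
  1. T → G → W → M — G:chain[open]; W:chain[blocks] ⇒ blocked
  2. T → G → M — G:chain[open] ⇒ active
  3. T → G → S ← K → E → M — G:chain[open]; S:collider[open]; K:fork[blocks]; E:chain[blocks] ⇒ blocked
  4. T → G → S → M — G:chain[open]; S:chain[blocks] ⇒ blocked
  5. T → G → S ← E → M — G:chain[open]; S:collider[open]; E:fork[blocks] ⇒ blocked
Since the path T → G → M is active, T and M are not d-separated given {E, K, S, W}.

No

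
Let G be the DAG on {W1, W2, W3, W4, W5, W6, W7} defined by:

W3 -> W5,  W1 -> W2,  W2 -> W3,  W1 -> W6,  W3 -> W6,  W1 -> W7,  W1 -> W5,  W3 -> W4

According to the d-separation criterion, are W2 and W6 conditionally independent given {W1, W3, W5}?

Yes

Enumerating the 4 paths from W2 to W6 and testing each for blocking by {W1, W3, W5}:
Path 1: W2 ← W1 → W6
  W1 is a fork here and W1 is conditioned on, so the path is blocked at W1.
Path 2: W2 ← W1 → W5 ← W3 → W6
  W1 is a fork here and W1 is conditioned on, so the path is blocked at W1.
Path 3: W2 → W3 → W6
  W3 is a chain here and W3 is conditioned on, so the path is blocked at W3.
Path 4: W2 → W3 → W5 ← W1 → W6
  W3 is a chain here and W3 is conditioned on, so the path is blocked at W3.
Since every path is blocked, d-separation holds.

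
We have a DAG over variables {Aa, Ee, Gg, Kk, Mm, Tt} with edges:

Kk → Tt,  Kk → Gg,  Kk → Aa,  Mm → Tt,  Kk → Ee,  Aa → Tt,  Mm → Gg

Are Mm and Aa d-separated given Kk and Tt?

No

Enumerating the 4 paths from Mm to Aa and testing each for blocking by {Kk, Tt}:
Path 1: Mm → Tt ← Aa
  Tt is a collider and Tt is conditioned on, which opens it — no node blocks this path, so it is active.
Path 2: Mm → Tt ← Kk → Aa
  Kk is a fork here and Kk is conditioned on, so the path is blocked at Kk.
Path 3: Mm → Gg ← Kk → Aa
  Gg is a collider here and neither Gg nor any of its descendants is conditioned on, so the collider stays closed — the path is blocked at Gg.
Path 4: Mm → Gg ← Kk → Tt ← Aa
  Gg is a collider here and neither Gg nor any of its descendants is conditioned on, so the collider stays closed — the path is blocked at Gg.
At least one path is unblocked, so d-separation fails.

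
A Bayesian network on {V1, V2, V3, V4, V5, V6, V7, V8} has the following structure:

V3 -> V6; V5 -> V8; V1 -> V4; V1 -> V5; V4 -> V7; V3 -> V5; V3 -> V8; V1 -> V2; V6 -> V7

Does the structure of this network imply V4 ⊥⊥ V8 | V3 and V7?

No — V4 and V8 are not d-separated given {V3, V7}.

We examine all 4 paths between V4 and V8:
  1. V4 → V7 ← V6 ← V3 → V5 → V8 — V7:collider[open]; V6:chain[open]; V3:fork[blocks]; V5:chain[open] ⇒ blocked
  2. V4 → V7 ← V6 ← V3 → V8 — V7:collider[open]; V6:chain[open]; V3:fork[blocks] ⇒ blocked
  3. V4 ← V1 → V5 → V8 — V1:fork[open]; V5:chain[open] ⇒ active
  4. V4 ← V1 → V5 ← V3 → V8 — V1:fork[open]; V5:collider[blocks]; V3:fork[blocks] ⇒ blocked
At least one path is unblocked, so d-separation fails.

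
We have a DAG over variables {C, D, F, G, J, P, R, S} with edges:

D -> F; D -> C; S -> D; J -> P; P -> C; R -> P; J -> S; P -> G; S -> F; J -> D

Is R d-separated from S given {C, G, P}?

We examine all 6 paths between R and S:
  1. R → P → C ← D ← J → S — P:chain[blocks]; C:collider[open]; D:chain[open]; J:fork[open] ⇒ blocked
  2. R → P → C ← D ← S — P:chain[blocks]; C:collider[open]; D:chain[open] ⇒ blocked
  3. R → P → C ← D → F ← S — P:chain[blocks]; C:collider[open]; D:fork[open]; F:collider[blocks] ⇒ blocked
  4. R → P ← J → S — P:collider[open]; J:fork[open] ⇒ active
  5. R → P ← J → D ← S — P:collider[open]; J:fork[open]; D:collider[open] ⇒ active
  6. R → P ← J → D → F ← S — P:collider[open]; J:fork[open]; D:chain[open]; F:collider[blocks] ⇒ blocked
Since the path R → P ← J → S is active, R and S are not d-separated given {C, G, P}.

No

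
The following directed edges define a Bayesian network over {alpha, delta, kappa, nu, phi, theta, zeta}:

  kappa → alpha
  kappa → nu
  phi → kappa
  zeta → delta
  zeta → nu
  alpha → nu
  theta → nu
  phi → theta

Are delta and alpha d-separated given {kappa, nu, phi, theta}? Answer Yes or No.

No

3 paths connect delta and alpha; each must be blocked for d-separation to hold:
  1. delta ← zeta → nu ← theta ← phi → kappa → alpha — zeta:fork[open]; nu:collider[open]; theta:chain[blocks]; phi:fork[blocks]; kappa:chain[blocks] ⇒ blocked
  2. delta ← zeta → nu ← alpha — zeta:fork[open]; nu:collider[open] ⇒ active
  3. delta ← zeta → nu ← kappa → alpha — zeta:fork[open]; nu:collider[open]; kappa:fork[blocks] ⇒ blocked
Because an active path exists, delta and alpha are not d-separated.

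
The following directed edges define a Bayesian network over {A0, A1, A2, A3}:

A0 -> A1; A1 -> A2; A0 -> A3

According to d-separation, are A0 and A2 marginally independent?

No

There is one path between A0 and A2:
Path 1: A0 → A1 → A2
  A1 is a chain and A1 is not conditioned on — no node blocks this path, so it is active.
Because an active path exists, A0 and A2 are not d-separated.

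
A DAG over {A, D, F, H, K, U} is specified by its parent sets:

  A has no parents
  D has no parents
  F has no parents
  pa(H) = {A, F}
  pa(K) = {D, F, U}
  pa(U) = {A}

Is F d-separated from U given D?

2 paths connect F and U; each must be blocked for d-separation to hold:
Path 1: F → H ← A → U
  H is a collider here and neither H nor any of its descendants is conditioned on, so the collider stays closed — the path is blocked at H.
Path 2: F → K ← U
  K is a collider here and neither K nor any of its descendants is conditioned on, so the collider stays closed — the path is blocked at K.
All paths are blocked; F ⊥ U | {D} holds.

Yes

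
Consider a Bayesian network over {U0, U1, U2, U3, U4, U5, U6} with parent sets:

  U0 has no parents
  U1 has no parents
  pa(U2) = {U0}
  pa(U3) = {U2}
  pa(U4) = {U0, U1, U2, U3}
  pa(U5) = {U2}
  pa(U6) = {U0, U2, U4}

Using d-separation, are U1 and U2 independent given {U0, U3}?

Yes

Enumerating the 6 paths from U1 to U2 and testing each for blocking by {U0, U3}:
  1. U1 → U4 ← U0 → U6 ← U2 — U4:collider[blocks]; U0:fork[blocks]; U6:collider[blocks] ⇒ blocked
  2. U1 → U4 ← U0 → U2 — U4:collider[blocks]; U0:fork[blocks] ⇒ blocked
  3. U1 → U4 → U6 ← U0 → U2 — U4:chain[open]; U6:collider[blocks]; U0:fork[blocks] ⇒ blocked
  4. U1 → U4 → U6 ← U2 — U4:chain[open]; U6:collider[blocks] ⇒ blocked
  5. U1 → U4 ← U2 — U4:collider[blocks] ⇒ blocked
  6. U1 → U4 ← U3 ← U2 — U4:collider[blocks]; U3:chain[blocks] ⇒ blocked
Every path is blocked, so U1 and U2 are d-separated given {U0, U3}.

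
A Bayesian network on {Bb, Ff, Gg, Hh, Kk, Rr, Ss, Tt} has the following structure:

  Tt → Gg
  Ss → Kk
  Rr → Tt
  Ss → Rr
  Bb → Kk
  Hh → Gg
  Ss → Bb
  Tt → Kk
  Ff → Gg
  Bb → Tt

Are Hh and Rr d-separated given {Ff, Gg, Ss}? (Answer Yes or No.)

No

We examine all 5 paths between Hh and Rr:
Path 1: Hh → Gg ← Tt → Kk ← Bb ← Ss → Rr
  Kk is a collider here and neither Kk nor any of its descendants is conditioned on, so the collider stays closed — the path is blocked at Kk.
Path 2: Hh → Gg ← Tt → Kk ← Ss → Rr
  Kk is a collider here and neither Kk nor any of its descendants is conditioned on, so the collider stays closed — the path is blocked at Kk.
Path 3: Hh → Gg ← Tt ← Bb → Kk ← Ss → Rr
  Kk is a collider here and neither Kk nor any of its descendants is conditioned on, so the collider stays closed — the path is blocked at Kk.
Path 4: Hh → Gg ← Tt ← Bb ← Ss → Rr
  Ss is a fork here and Ss is conditioned on, so the path is blocked at Ss.
Path 5: Hh → Gg ← Tt ← Rr
  Gg is a collider and Gg is conditioned on, which opens it; Tt is a chain and Tt is not conditioned on — no node blocks this path, so it is active.
At least one path is unblocked, so d-separation fails.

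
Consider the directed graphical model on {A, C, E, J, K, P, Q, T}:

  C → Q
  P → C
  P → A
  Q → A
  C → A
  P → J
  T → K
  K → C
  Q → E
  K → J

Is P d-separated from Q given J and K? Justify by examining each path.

Enumerating the 6 paths from P to Q and testing each for blocking by {J, K}:
  1. P → C → A ← Q — C:chain[open]; A:collider[blocks] ⇒ blocked
  2. P → C → Q — C:chain[open] ⇒ active
  3. P → A ← C → Q — A:collider[blocks]; C:fork[open] ⇒ blocked
  4. P → A ← Q — A:collider[blocks] ⇒ blocked
  5. P → J ← K → C → A ← Q — J:collider[open]; K:fork[blocks]; C:chain[open]; A:collider[blocks] ⇒ blocked
  6. P → J ← K → C → Q — J:collider[open]; K:fork[blocks]; C:chain[open] ⇒ blocked
Since the path P → C → Q is active, P and Q are not d-separated given {J, K}.

No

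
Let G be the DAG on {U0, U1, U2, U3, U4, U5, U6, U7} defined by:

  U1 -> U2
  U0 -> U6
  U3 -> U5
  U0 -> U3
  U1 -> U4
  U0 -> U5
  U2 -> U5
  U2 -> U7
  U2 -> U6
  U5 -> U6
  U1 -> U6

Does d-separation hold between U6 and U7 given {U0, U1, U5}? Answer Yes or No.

There are 5 undirected paths between U6 and U7; checking each against the conditioning set {U0, U1, U5}:
Path 1: U6 ← U2 → U7
  U2 is a fork and U2 is not conditioned on — no node blocks this path, so it is active.
Path 2: U6 ← U1 → U2 → U7
  U1 is a fork here and U1 is conditioned on, so the path is blocked at U1.
Path 3: U6 ← U0 → U3 → U5 ← U2 → U7
  U0 is a fork here and U0 is conditioned on, so the path is blocked at U0.
Path 4: U6 ← U0 → U5 ← U2 → U7
  U0 is a fork here and U0 is conditioned on, so the path is blocked at U0.
Path 5: U6 ← U5 ← U2 → U7
  U5 is a chain here and U5 is conditioned on, so the path is blocked at U5.
At least one path is unblocked, so d-separation fails.

No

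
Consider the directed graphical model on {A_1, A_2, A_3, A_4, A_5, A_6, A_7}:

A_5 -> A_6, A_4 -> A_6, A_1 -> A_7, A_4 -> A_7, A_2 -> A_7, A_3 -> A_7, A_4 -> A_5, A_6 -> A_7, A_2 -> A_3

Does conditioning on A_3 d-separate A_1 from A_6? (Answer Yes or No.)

Yes — A_1 and A_6 are d-separated given {A_3}.

We examine all 3 paths between A_1 and A_6:
  1. A_1 → A_7 ← A_4 → A_5 → A_6 — A_7:collider[blocks]; A_4:fork[open]; A_5:chain[open] ⇒ blocked
  2. A_1 → A_7 ← A_4 → A_6 — A_7:collider[blocks]; A_4:fork[open] ⇒ blocked
  3. A_1 → A_7 ← A_6 — A_7:collider[blocks] ⇒ blocked
Since every path is blocked, d-separation holds.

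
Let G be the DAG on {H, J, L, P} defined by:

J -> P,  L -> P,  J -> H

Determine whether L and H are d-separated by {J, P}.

Only one path connects L and H:
  1. L → P ← J → H — P:collider[open]; J:fork[blocks] ⇒ blocked
Every path is blocked, so L and H are d-separated given {J, P}.

Yes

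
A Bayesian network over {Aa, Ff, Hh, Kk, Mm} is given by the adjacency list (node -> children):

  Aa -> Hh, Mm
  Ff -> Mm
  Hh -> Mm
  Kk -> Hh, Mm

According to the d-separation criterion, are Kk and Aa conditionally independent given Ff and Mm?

No

We examine all 4 paths between Kk and Aa:
  1. Kk → Hh ← Aa — Hh:collider[open] ⇒ active
  2. Kk → Hh → Mm ← Aa — Hh:chain[open]; Mm:collider[open] ⇒ active
  3. Kk → Mm ← Aa — Mm:collider[open] ⇒ active
  4. Kk → Mm ← Hh ← Aa — Mm:collider[open]; Hh:chain[open] ⇒ active
Because an active path exists, Kk and Aa are not d-separated.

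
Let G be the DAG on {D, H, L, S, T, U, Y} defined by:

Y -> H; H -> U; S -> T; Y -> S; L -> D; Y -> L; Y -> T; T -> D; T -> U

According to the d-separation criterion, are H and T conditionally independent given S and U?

No

There are 4 undirected paths between H and T; checking each against the conditioning set {S, U}:
Path 1: H → U ← T
  U is a collider and U is conditioned on, which opens it — no node blocks this path, so it is active.
Path 2: H ← Y → S → T
  S is a chain here and S is conditioned on, so the path is blocked at S.
Path 3: H ← Y → L → D ← T
  D is a collider here and neither D nor any of its descendants is conditioned on, so the collider stays closed — the path is blocked at D.
Path 4: H ← Y → T
  Y is a fork and Y is not conditioned on — no node blocks this path, so it is active.
Since the path H → U ← T is active, H and T are not d-separated given {S, U}.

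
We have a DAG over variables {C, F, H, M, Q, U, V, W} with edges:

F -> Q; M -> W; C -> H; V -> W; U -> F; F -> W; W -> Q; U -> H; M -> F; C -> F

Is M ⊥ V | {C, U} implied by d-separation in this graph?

There are 3 undirected paths between M and V; checking each against the conditioning set {C, U}:
Path 1: M → F → W ← V
  W is a collider here and neither W nor any of its descendants is conditioned on, so the collider stays closed — the path is blocked at W.
Path 2: M → F → Q ← W ← V
  Q is a collider here and neither Q nor any of its descendants is conditioned on, so the collider stays closed — the path is blocked at Q.
Path 3: M → W ← V
  W is a collider here and neither W nor any of its descendants is conditioned on, so the collider stays closed — the path is blocked at W.
All paths are blocked; M ⊥ V | {C, U} holds.

Yes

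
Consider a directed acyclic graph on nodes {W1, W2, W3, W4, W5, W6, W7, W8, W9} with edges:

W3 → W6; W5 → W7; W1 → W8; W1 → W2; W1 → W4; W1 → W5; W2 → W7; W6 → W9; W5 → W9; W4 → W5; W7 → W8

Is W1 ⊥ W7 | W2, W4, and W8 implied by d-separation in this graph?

No

We examine all 4 paths between W1 and W7:
Path 1: W1 → W2 → W7
  W2 is a chain here and W2 is conditioned on, so the path is blocked at W2.
Path 2: W1 → W8 ← W7
  W8 is a collider and W8 is conditioned on, which opens it — no node blocks this path, so it is active.
Path 3: W1 → W4 → W5 → W7
  W4 is a chain here and W4 is conditioned on, so the path is blocked at W4.
Path 4: W1 → W5 → W7
  W5 is a chain and W5 is not conditioned on — no node blocks this path, so it is active.
Because an active path exists, W1 and W7 are not d-separated.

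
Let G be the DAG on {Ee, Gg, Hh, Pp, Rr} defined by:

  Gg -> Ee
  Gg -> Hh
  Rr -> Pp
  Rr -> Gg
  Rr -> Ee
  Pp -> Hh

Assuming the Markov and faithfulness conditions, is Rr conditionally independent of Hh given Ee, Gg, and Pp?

Yes

3 paths connect Rr and Hh; each must be blocked for d-separation to hold:
Path 1: Rr → Ee ← Gg → Hh
  Gg is a fork here and Gg is conditioned on, so the path is blocked at Gg.
Path 2: Rr → Pp → Hh
  Pp is a chain here and Pp is conditioned on, so the path is blocked at Pp.
Path 3: Rr → Gg → Hh
  Gg is a chain here and Gg is conditioned on, so the path is blocked at Gg.
Every path is blocked, so Rr and Hh are d-separated given {Ee, Gg, Pp}.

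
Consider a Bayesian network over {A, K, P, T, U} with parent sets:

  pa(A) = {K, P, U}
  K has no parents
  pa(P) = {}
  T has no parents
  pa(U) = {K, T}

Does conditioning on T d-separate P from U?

Yes — P and U are d-separated given {T}.

Enumerating the 2 paths from P to U and testing each for blocking by {T}:
Path 1: P → A ← K → U
  A is a collider here and neither A nor any of its descendants is conditioned on, so the collider stays closed — the path is blocked at A.
Path 2: P → A ← U
  A is a collider here and neither A nor any of its descendants is conditioned on, so the collider stays closed — the path is blocked at A.
Since every path is blocked, d-separation holds.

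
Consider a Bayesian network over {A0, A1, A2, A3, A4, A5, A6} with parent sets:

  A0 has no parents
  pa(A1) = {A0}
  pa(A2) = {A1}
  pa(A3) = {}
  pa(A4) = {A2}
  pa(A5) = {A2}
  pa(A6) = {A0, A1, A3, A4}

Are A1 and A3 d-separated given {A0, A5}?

We examine all 3 paths between A1 and A3:
  1. A1 → A2 → A4 → A6 ← A3 — A2:chain[open]; A4:chain[open]; A6:collider[blocks] ⇒ blocked
  2. A1 → A6 ← A3 — A6:collider[blocks] ⇒ blocked
  3. A1 ← A0 → A6 ← A3 — A0:fork[blocks]; A6:collider[blocks] ⇒ blocked
Since every path is blocked, d-separation holds.

Yes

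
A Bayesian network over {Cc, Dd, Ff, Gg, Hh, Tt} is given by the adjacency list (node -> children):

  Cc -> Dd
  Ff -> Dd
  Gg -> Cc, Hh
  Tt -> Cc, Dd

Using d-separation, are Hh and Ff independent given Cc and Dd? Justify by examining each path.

No

We examine all 2 paths between Hh and Ff:
  1. Hh ← Gg → Cc ← Tt → Dd ← Ff — Gg:fork[open]; Cc:collider[open]; Tt:fork[open]; Dd:collider[open] ⇒ active
  2. Hh ← Gg → Cc → Dd ← Ff — Gg:fork[open]; Cc:chain[blocks]; Dd:collider[open] ⇒ blocked
Because an active path exists, Hh and Ff are not d-separated.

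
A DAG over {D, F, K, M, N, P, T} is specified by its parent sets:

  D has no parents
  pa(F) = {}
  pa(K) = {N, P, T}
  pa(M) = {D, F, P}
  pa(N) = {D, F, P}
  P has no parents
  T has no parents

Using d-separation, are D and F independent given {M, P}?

There are 6 undirected paths between D and F; checking each against the conditioning set {M, P}:
Path 1: D → N ← F
  N is a collider here and neither N nor any of its descendants is conditioned on, so the collider stays closed — the path is blocked at N.
Path 2: D → N ← P → M ← F
  N is a collider here and neither N nor any of its descendants is conditioned on, so the collider stays closed — the path is blocked at N.
Path 3: D → N → K ← P → M ← F
  K is a collider here and neither K nor any of its descendants is conditioned on, so the collider stays closed — the path is blocked at K.
Path 4: D → M ← F
  M is a collider and M is conditioned on, which opens it — no node blocks this path, so it is active.
Path 5: D → M ← P → N ← F
  P is a fork here and P is conditioned on, so the path is blocked at P.
Path 6: D → M ← P → K ← N ← F
  P is a fork here and P is conditioned on, so the path is blocked at P.
Since the path D → M ← F is active, D and F are not d-separated given {M, P}.

No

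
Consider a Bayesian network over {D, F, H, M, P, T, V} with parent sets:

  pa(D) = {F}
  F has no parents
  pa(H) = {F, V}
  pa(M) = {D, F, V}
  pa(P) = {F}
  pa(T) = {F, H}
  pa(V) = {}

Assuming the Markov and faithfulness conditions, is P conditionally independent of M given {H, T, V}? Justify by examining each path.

No

4 paths connect P and M; each must be blocked for d-separation to hold:
Path 1: P ← F → T ← H ← V → M
  H is a chain here and H is conditioned on, so the path is blocked at H.
Path 2: P ← F → D → M
  F is a fork and F is not conditioned on; D is a chain and D is not conditioned on — no node blocks this path, so it is active.
Path 3: P ← F → H ← V → M
  V is a fork here and V is conditioned on, so the path is blocked at V.
Path 4: P ← F → M
  F is a fork and F is not conditioned on — no node blocks this path, so it is active.
At least one path is unblocked, so d-separation fails.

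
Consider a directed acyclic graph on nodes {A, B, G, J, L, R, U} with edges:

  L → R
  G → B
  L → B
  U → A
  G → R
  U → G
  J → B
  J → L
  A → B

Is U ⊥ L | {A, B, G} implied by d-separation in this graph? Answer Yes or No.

Yes — U and L are d-separated given {A, B, G}.

Enumerating the 6 paths from U to L and testing each for blocking by {A, B, G}:
Path 1: U → A → B ← L
  A is a chain here and A is conditioned on, so the path is blocked at A.
Path 2: U → A → B ← G → R ← L
  A is a chain here and A is conditioned on, so the path is blocked at A.
Path 3: U → A → B ← J → L
  A is a chain here and A is conditioned on, so the path is blocked at A.
Path 4: U → G → R ← L
  G is a chain here and G is conditioned on, so the path is blocked at G.
Path 5: U → G → B ← L
  G is a chain here and G is conditioned on, so the path is blocked at G.
Path 6: U → G → B ← J → L
  G is a chain here and G is conditioned on, so the path is blocked at G.
Since every path is blocked, d-separation holds.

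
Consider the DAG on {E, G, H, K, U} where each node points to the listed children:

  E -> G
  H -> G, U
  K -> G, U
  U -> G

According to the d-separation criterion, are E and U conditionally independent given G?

We examine all 3 paths between E and U:
  1. E → G ← U — G:collider[open] ⇒ active
  2. E → G ← K → U — G:collider[open]; K:fork[open] ⇒ active
  3. E → G ← H → U — G:collider[open]; H:fork[open] ⇒ active
At least one path is unblocked, so d-separation fails.

No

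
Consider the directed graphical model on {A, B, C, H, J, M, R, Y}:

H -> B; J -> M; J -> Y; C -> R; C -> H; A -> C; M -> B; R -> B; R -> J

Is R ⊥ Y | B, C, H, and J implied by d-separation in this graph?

Enumerating the 3 paths from R to Y and testing each for blocking by {B, C, H, J}:
Path 1: R → J → Y
  J is a chain here and J is conditioned on, so the path is blocked at J.
Path 2: R → B ← M ← J → Y
  J is a fork here and J is conditioned on, so the path is blocked at J.
Path 3: R ← C → H → B ← M ← J → Y
  C is a fork here and C is conditioned on, so the path is blocked at C.
Since every path is blocked, d-separation holds.

Yes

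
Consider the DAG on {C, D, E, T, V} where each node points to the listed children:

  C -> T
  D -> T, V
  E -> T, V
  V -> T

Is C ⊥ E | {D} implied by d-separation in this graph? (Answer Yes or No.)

Enumerating the 3 paths from C to E and testing each for blocking by {D}:
Path 1: C → T ← V ← E
  T is a collider here and neither T nor any of its descendants is conditioned on, so the collider stays closed — the path is blocked at T.
Path 2: C → T ← E
  T is a collider here and neither T nor any of its descendants is conditioned on, so the collider stays closed — the path is blocked at T.
Path 3: C → T ← D → V ← E
  T is a collider here and neither T nor any of its descendants is conditioned on, so the collider stays closed — the path is blocked at T.
Every path is blocked, so C and E are d-separated given {D}.

Yes — C and E are d-separated given {D}.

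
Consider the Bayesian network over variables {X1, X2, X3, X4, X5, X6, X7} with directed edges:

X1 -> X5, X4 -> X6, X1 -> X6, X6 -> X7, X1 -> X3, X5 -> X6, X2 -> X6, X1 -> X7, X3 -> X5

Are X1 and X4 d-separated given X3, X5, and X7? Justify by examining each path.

4 paths connect X1 and X4; each must be blocked for d-separation to hold:
Path 1: X1 → X3 → X5 → X6 ← X4
  X3 is a chain here and X3 is conditioned on, so the path is blocked at X3.
Path 2: X1 → X7 ← X6 ← X4
  X7 is a collider and X7 is conditioned on, which opens it; X6 is a chain and X6 is not conditioned on — no node blocks this path, so it is active.
Path 3: X1 → X6 ← X4
  X6 is a collider and its descendant X7 is conditioned on, which opens it — no node blocks this path, so it is active.
Path 4: X1 → X5 → X6 ← X4
  X5 is a chain here and X5 is conditioned on, so the path is blocked at X5.
At least one path is unblocked, so d-separation fails.

No — X1 and X4 are not d-separated given {X3, X5, X7}.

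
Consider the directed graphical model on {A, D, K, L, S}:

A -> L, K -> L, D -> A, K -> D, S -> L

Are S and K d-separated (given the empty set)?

Yes — S and K are d-separated given ∅.

2 paths connect S and K; each must be blocked for d-separation to hold:
Path 1: S → L ← A ← D ← K
  L is a collider here and neither L nor any of its descendants is conditioned on, so the collider stays closed — the path is blocked at L.
Path 2: S → L ← K
  L is a collider here and neither L nor any of its descendants is conditioned on, so the collider stays closed — the path is blocked at L.
Since every path is blocked, d-separation holds.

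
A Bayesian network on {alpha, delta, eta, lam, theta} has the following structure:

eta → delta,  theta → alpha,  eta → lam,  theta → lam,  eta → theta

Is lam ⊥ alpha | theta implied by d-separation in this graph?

Yes

2 paths connect lam and alpha; each must be blocked for d-separation to hold:
Path 1: lam ← theta → alpha
  theta is a fork here and theta is conditioned on, so the path is blocked at theta.
Path 2: lam ← eta → theta → alpha
  theta is a chain here and theta is conditioned on, so the path is blocked at theta.
Every path is blocked, so lam and alpha are d-separated given {theta}.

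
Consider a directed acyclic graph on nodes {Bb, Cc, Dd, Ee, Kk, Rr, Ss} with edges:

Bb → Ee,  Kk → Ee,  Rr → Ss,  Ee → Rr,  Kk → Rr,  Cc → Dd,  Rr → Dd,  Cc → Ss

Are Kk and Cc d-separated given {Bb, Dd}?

No

We examine all 4 paths between Kk and Cc:
Path 1: Kk → Rr → Ss ← Cc
  Ss is a collider here and neither Ss nor any of its descendants is conditioned on, so the collider stays closed — the path is blocked at Ss.
Path 2: Kk → Rr → Dd ← Cc
  Rr is a chain and Rr is not conditioned on; Dd is a collider and Dd is conditioned on, which opens it — no node blocks this path, so it is active.
Path 3: Kk → Ee → Rr → Ss ← Cc
  Ss is a collider here and neither Ss nor any of its descendants is conditioned on, so the collider stays closed — the path is blocked at Ss.
Path 4: Kk → Ee → Rr → Dd ← Cc
  Ee is a chain and Ee is not conditioned on; Rr is a chain and Rr is not conditioned on; Dd is a collider and Dd is conditioned on, which opens it — no node blocks this path, so it is active.
Since the path Kk → Rr → Dd ← Cc is active, Kk and Cc are not d-separated given {Bb, Dd}.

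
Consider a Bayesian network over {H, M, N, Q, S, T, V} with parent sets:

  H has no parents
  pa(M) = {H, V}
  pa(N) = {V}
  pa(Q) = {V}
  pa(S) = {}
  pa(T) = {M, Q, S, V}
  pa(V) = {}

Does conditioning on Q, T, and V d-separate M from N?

Yes

We examine all 3 paths between M and N:
  1. M ← V → N — V:fork[blocks] ⇒ blocked
  2. M → T ← V → N — T:collider[open]; V:fork[blocks] ⇒ blocked
  3. M → T ← Q ← V → N — T:collider[open]; Q:chain[blocks]; V:fork[blocks] ⇒ blocked
All paths are blocked; M ⊥ N | {Q, T, V} holds.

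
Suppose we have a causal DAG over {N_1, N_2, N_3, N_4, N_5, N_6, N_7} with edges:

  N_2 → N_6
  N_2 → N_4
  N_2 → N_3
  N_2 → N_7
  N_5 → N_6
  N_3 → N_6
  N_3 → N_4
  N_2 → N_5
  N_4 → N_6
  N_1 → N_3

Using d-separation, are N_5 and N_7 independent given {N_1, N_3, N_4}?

No

Enumerating the 6 paths from N_5 to N_7 and testing each for blocking by {N_1, N_3, N_4}:
  1. N_5 ← N_2 → N_7 — N_2:fork[open] ⇒ active
  2. N_5 → N_6 ← N_3 ← N_2 → N_7 — N_6:collider[blocks]; N_3:chain[blocks]; N_2:fork[open] ⇒ blocked
  3. N_5 → N_6 ← N_3 → N_4 ← N_2 → N_7 — N_6:collider[blocks]; N_3:fork[blocks]; N_4:collider[open]; N_2:fork[open] ⇒ blocked
  4. N_5 → N_6 ← N_2 → N_7 — N_6:collider[blocks]; N_2:fork[open] ⇒ blocked
  5. N_5 → N_6 ← N_4 ← N_3 ← N_2 → N_7 — N_6:collider[blocks]; N_4:chain[blocks]; N_3:chain[blocks]; N_2:fork[open] ⇒ blocked
  6. N_5 → N_6 ← N_4 ← N_2 → N_7 — N_6:collider[blocks]; N_4:chain[blocks]; N_2:fork[open] ⇒ blocked
Because an active path exists, N_5 and N_7 are not d-separated.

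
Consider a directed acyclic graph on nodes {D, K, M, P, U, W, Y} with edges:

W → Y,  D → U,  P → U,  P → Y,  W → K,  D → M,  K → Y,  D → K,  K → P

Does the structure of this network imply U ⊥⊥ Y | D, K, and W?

No

There are 6 undirected paths between U and Y; checking each against the conditioning set {D, K, W}:
Path 1: U ← D → K ← W → Y
  D is a fork here and D is conditioned on, so the path is blocked at D.
Path 2: U ← D → K → Y
  D is a fork here and D is conditioned on, so the path is blocked at D.
Path 3: U ← D → K → P → Y
  D is a fork here and D is conditioned on, so the path is blocked at D.
Path 4: U ← P → Y
  P is a fork and P is not conditioned on — no node blocks this path, so it is active.
Path 5: U ← P ← K ← W → Y
  K is a chain here and K is conditioned on, so the path is blocked at K.
Path 6: U ← P ← K → Y
  K is a fork here and K is conditioned on, so the path is blocked at K.
Since the path U ← P → Y is active, U and Y are not d-separated given {D, K, W}.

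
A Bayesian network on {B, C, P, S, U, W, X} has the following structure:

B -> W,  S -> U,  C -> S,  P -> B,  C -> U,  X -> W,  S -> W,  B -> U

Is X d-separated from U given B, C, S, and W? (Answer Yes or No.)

Yes

3 paths connect X and U; each must be blocked for d-separation to hold:
Path 1: X → W ← B → U
  B is a fork here and B is conditioned on, so the path is blocked at B.
Path 2: X → W ← S ← C → U
  S is a chain here and S is conditioned on, so the path is blocked at S.
Path 3: X → W ← S → U
  S is a fork here and S is conditioned on, so the path is blocked at S.
All paths are blocked; X ⊥ U | {B, C, S, W} holds.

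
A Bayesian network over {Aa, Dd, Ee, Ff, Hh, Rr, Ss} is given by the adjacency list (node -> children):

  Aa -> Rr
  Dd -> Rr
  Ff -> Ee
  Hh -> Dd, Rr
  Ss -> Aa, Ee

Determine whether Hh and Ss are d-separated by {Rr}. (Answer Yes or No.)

No

There are 2 undirected paths between Hh and Ss; checking each against the conditioning set {Rr}:
Path 1: Hh → Dd → Rr ← Aa ← Ss
  Dd is a chain and Dd is not conditioned on; Rr is a collider and Rr is conditioned on, which opens it; Aa is a chain and Aa is not conditioned on — no node blocks this path, so it is active.
Path 2: Hh → Rr ← Aa ← Ss
  Rr is a collider and Rr is conditioned on, which opens it; Aa is a chain and Aa is not conditioned on — no node blocks this path, so it is active.
Since the path Hh → Dd → Rr ← Aa ← Ss is active, Hh and Ss are not d-separated given {Rr}.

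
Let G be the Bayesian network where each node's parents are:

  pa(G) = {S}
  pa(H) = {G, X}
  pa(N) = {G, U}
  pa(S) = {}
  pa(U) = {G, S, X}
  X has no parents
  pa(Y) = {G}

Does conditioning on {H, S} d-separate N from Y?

We examine all 4 paths between N and Y:
Path 1: N ← U ← S → G → Y
  S is a fork here and S is conditioned on, so the path is blocked at S.
Path 2: N ← U ← X → H ← G → Y
  U is a chain and U is not conditioned on; X is a fork and X is not conditioned on; H is a collider and H is conditioned on, which opens it; G is a fork and G is not conditioned on — no node blocks this path, so it is active.
Path 3: N ← U ← G → Y
  U is a chain and U is not conditioned on; G is a fork and G is not conditioned on — no node blocks this path, so it is active.
Path 4: N ← G → Y
  G is a fork and G is not conditioned on — no node blocks this path, so it is active.
At least one path is unblocked, so d-separation fails.

No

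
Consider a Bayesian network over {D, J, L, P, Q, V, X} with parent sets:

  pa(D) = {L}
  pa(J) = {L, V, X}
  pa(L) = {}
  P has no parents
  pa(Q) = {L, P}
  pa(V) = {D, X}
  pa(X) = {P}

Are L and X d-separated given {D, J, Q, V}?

No

We examine all 5 paths between L and X:
Path 1: L → J ← X
  J is a collider and J is conditioned on, which opens it — no node blocks this path, so it is active.
Path 2: L → J ← V ← X
  V is a chain here and V is conditioned on, so the path is blocked at V.
Path 3: L → Q ← P → X
  Q is a collider and Q is conditioned on, which opens it; P is a fork and P is not conditioned on — no node blocks this path, so it is active.
Path 4: L → D → V → J ← X
  D is a chain here and D is conditioned on, so the path is blocked at D.
Path 5: L → D → V ← X
  D is a chain here and D is conditioned on, so the path is blocked at D.
Because an active path exists, L and X are not d-separated.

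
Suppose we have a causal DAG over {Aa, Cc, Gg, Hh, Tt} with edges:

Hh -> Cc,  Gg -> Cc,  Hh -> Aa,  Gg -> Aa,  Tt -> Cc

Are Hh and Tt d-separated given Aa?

Yes

There are 2 undirected paths between Hh and Tt; checking each against the conditioning set {Aa}:
Path 1: Hh → Aa ← Gg → Cc ← Tt
  Cc is a collider here and neither Cc nor any of its descendants is conditioned on, so the collider stays closed — the path is blocked at Cc.
Path 2: Hh → Cc ← Tt
  Cc is a collider here and neither Cc nor any of its descendants is conditioned on, so the collider stays closed — the path is blocked at Cc.
Every path is blocked, so Hh and Tt are d-separated given {Aa}.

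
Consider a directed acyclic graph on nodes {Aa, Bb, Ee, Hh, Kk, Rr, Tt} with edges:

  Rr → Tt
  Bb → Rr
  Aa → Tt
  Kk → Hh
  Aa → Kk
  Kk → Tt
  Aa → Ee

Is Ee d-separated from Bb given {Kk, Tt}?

2 paths connect Ee and Bb; each must be blocked for d-separation to hold:
  1. Ee ← Aa → Kk → Tt ← Rr ← Bb — Aa:fork[open]; Kk:chain[blocks]; Tt:collider[open]; Rr:chain[open] ⇒ blocked
  2. Ee ← Aa → Tt ← Rr ← Bb — Aa:fork[open]; Tt:collider[open]; Rr:chain[open] ⇒ active
Because an active path exists, Ee and Bb are not d-separated.

No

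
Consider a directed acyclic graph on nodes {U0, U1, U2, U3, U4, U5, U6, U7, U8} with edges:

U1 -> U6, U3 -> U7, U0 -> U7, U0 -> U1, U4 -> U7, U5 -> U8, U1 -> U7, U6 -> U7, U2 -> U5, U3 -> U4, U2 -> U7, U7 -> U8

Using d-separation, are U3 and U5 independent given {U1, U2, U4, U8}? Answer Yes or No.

No

4 paths connect U3 and U5; each must be blocked for d-separation to hold:
Path 1: U3 → U7 ← U2 → U5
  U2 is a fork here and U2 is conditioned on, so the path is blocked at U2.
Path 2: U3 → U7 → U8 ← U5
  U7 is a chain and U7 is not conditioned on; U8 is a collider and U8 is conditioned on, which opens it — no node blocks this path, so it is active.
Path 3: U3 → U4 → U7 ← U2 → U5
  U4 is a chain here and U4 is conditioned on, so the path is blocked at U4.
Path 4: U3 → U4 → U7 → U8 ← U5
  U4 is a chain here and U4 is conditioned on, so the path is blocked at U4.
Since the path U3 → U7 → U8 ← U5 is active, U3 and U5 are not d-separated given {U1, U2, U4, U8}.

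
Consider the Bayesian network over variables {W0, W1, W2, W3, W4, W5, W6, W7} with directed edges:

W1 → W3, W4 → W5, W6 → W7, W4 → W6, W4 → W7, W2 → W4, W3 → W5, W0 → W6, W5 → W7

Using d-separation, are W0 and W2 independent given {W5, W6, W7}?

We examine all 3 paths between W0 and W2:
  1. W0 → W6 → W7 ← W5 ← W4 ← W2 — W6:chain[blocks]; W7:collider[open]; W5:chain[blocks]; W4:chain[open] ⇒ blocked
  2. W0 → W6 → W7 ← W4 ← W2 — W6:chain[blocks]; W7:collider[open]; W4:chain[open] ⇒ blocked
  3. W0 → W6 ← W4 ← W2 — W6:collider[open]; W4:chain[open] ⇒ active
Because an active path exists, W0 and W2 are not d-separated.

No — W0 and W2 are not d-separated given {W5, W6, W7}.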